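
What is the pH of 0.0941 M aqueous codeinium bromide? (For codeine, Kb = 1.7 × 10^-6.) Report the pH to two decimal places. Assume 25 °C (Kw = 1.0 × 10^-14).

pH = 4.63

C18H22NO3+ is the conjugate acid of the weak base C18H21NO3.
Ka = Kw/Kb = 1.0×10^-14 / 1.7 × 10^-6 = 5.88 × 10^-9
Ka = [H+]²/(0.0941 − [H+]) = 5.88 × 10^-9
Neglecting [H+] in the denominator: [H+] = √(5.88 × 10^-9 × 0.0941) = 2.35 × 10^-5 M
pH = −log[H+] = −log(2.35 × 10^-5) = 4.63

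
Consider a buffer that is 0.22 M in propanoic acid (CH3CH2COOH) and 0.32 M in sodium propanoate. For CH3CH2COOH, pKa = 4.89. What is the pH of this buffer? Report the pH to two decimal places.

pH = pKa + log([A⁻]/[HA]) = 4.89 + log(0.32/0.22)
pH = 4.89 + (+0.163) = 5.05

pH = 5.05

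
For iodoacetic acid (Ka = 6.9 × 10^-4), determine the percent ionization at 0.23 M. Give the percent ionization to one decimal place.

ICH2COOH ⇌ ICH2COO- + H+; let x = [H+] at equilibrium.
Solve x² + 0.00069x − 0.000159 = 0 → x = 1.23 × 10^-2 M
Fraction ionized = 1.23 × 10^-2 / 0.23 = 0.0535 → 5.3%

5.3%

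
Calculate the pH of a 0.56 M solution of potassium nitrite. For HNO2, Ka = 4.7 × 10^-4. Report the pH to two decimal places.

NO2- is the conjugate base of the weak acid HNO2.
Kb = Kw/Ka = 1.0×10^-14 / 4.7 × 10^-4 = 2.13 × 10^-11
Kb = [OH-]²/(0.56 − [OH-]) = 2.13 × 10^-11
Neglecting [OH-] in the denominator: [OH-] = √(2.13 × 10^-11 × 0.56) = 3.45 × 10^-6 M
([OH-]/C₀ = 0.00062% < 5%, so the approximation holds.)
pOH = 5.46, so pH = 14.00 − pOH = 8.54

pH = 8.54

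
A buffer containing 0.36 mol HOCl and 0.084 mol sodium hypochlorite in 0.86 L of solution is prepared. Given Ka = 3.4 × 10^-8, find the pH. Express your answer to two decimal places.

pH = 6.84

pKa = −log(3.4 × 10^-8) = 7.469
Henderson–Hasselbalch: pH = pKa + log([OCl-]/[HOCl]) = 7.469 + log(0.084/0.36)
pH = 7.469 + (-0.632) = 6.84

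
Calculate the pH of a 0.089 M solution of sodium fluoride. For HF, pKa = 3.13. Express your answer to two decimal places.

pH = 8.04

F- is the conjugate base of the weak acid HF.
Ka = 10^(−3.13) = 7.41 × 10^-4
Kb = Kw/Ka = 1.0×10^-14 / 7.41 × 10^-4 = 1.35 × 10^-11
Let x = [OH-] at equilibrium. Kb = x²/(0.089 − x).
Since Kb ≪ C₀, x ≈ √(Kb·C₀) = 1.10 × 10^-6 M.
pOH = −log(1.10 × 10^-6) = 5.96; pH = 14.00 − 5.96 = 8.04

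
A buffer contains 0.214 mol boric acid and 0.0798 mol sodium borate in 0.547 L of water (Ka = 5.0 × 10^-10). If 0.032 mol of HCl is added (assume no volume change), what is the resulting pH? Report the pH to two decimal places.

After neutralization: n(B(OH)3) = 0.246 mol, n(B(OH)4-) = 0.0478 mol.
pKa = −log(5.0 × 10^-10) = 9.301
pH = pKa + log([A⁻]/[HA]) = 9.301 + log(0.0478/0.246) = 9.301 -0.712

pH = 8.59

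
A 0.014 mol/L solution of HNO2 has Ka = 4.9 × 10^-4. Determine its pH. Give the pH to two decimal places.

pH = 2.62

HNO2 ⇌ NO2- + H+
Ka = [H+]²/(0.014 − [H+]) = 4.9 × 10^-4
Here C₀/Ka ≈ 28.6, so the small-[H+] approximation fails. Use the quadratic:
[H+] = (−Ka + √(Ka² + 4·Ka·C₀))/2 = 2.39 × 10^-3 M
pH = −log(2.39 × 10^-3) = 2.62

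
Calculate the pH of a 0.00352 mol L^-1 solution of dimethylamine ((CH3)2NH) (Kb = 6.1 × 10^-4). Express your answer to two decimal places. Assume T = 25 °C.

pH = 11.08

(CH3)2NH + H2O ⇌ (CH3)2NH2+ + OH-
From the ICE table, Kb = [OH-]²/(0.00352 − [OH-]) = 6.1 × 10^-4.
Here C₀/Kb ≈ 5.77, so the small-[OH-] approximation fails. Use the quadratic:
[OH-] = [−0.00061 + √(0.00061² + 8.59e-06)]/2 = 1.19 × 10^-3 M
pOH = −log(1.19 × 10^-3) = 2.92; pH = 14.00 − 2.92 = 11.08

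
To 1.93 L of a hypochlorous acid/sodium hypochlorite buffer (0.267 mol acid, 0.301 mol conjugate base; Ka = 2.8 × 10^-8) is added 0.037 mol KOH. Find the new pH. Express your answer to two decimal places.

pH = 7.72

After neutralization: n(HOCl) = 0.23 mol, n(OCl-) = 0.338 mol.
pKa = −log(2.8 × 10^-8) = 7.553
pH = pKa + log(n_OCl-/n_HOCl) = 7.553 + log(0.338/0.23) = 7.553 + (+0.167)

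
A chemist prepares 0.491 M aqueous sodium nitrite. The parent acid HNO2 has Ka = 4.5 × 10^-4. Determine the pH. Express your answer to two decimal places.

pH = 8.52

NO2- is the conjugate base of the weak acid HNO2.
Kb = Kw/Ka = 1.0×10^-14 / 4.5 × 10^-4 = 2.22 × 10^-11
Let x = [OH-] at equilibrium. Kb = x²/(0.491 − x).
Assume x ≪ 0.491: x ≈ √(2.22 × 10^-11 × 0.491) = 3.30 × 10^-6 M
(x/C₀ = 0.00067% < 5%, so the approximation holds.)
pOH = 5.48, so pH = 14.00 − pOH = 8.52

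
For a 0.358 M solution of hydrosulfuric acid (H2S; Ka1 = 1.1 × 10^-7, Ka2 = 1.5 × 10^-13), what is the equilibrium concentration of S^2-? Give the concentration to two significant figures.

1.5 × 10^-13 M

First ionization gives [H+] ≈ [HS-] = 1.98 × 10^-4 M.
Second step: Ka2 = [H+][S^2-]/[HS-] ≈ [S^2-] (since [H+] ≈ [HS-]).
So [S^2-] ≈ Ka2.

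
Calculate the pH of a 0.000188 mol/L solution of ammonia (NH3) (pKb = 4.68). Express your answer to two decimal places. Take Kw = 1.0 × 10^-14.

NH3 + H2O ⇌ NH4+ + OH-
Kb = 10^(−4.68) = 2.09 × 10^-5
Kb = [OH-]²/(0.000188 − [OH-]) = 2.09 × 10^-5
The 5% rule fails; solving [OH-]² + Kb·[OH-] − Kb·C₀ = 0 exactly:
[OH-] = [−2.09e-05 + √(2.09e-05² + 1.57e-08)]/2 = 5.31 × 10^-5 M
pOH = −log(5.31 × 10^-5) = 4.27; pH = 14.00 − 4.27 = 9.73

pH = 9.73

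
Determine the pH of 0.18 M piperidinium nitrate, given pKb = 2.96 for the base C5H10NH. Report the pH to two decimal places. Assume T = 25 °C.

pH = 5.89

C5H10NH2+ is the conjugate acid of the weak base C5H10NH.
Kb = 10^(−2.96) = 1.10 × 10^-3
Ka = Kw/Kb = 1.0×10^-14 / 1.10 × 10^-3 = 9.09 × 10^-12
Let x = [H+] at equilibrium. Ka = x²/(0.18 − x).
Assume x ≪ 0.18: x ≈ √(9.09 × 10^-12 × 0.18) = 1.28 × 10^-6 M
pH = −log[H+] = −log(1.28 × 10^-6) = 5.89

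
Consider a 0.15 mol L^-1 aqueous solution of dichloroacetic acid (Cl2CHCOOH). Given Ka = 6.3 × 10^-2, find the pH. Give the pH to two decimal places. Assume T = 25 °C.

pH = 1.15

Cl2CHCOOH ⇌ Cl2CHCOO- + H+
Ka = x²/(0.15 − x) = 6.3 × 10^-2
The 5% rule fails; solving x² + Ka·x − Ka·C₀ = 0 exactly:
x = [−0.063 + √(0.063² + 0.0378)]/2 = 7.07 × 10^-2 M
pH = −log[H+] = −log(7.07 × 10^-2) = 1.15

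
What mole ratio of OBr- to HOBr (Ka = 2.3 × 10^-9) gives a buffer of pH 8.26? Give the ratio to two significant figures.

ratio = 0.42

pKa = -log(2.3 × 10^-9) = 8.638
pH = pKa + log(r) ⇒ log(r) = 8.26 − 8.638 = -0.378
r = [OBr-]/[HOBr] = 10^(-0.378) = 0.419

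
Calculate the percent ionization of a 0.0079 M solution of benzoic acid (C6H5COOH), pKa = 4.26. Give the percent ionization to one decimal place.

C6H5COOH ⇌ C6H5COO- + H+; let x = [H+] at equilibrium.
Ka = 10^(−4.26) = 5.50 × 10^-5
Ka = x²/(C₀ − x); solving the quadratic gives x = 6.32 × 10^-4 M.
Fraction ionized = 6.32 × 10^-4 / 0.0079 = 0.0800 → 8.0%

8.0%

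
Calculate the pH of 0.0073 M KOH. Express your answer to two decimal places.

pH = 11.86

KOH is a strong base; [OH-] = 0.0073 M.
pOH = -log(0.0073) = 2.14
pH = 14.00 - 2.14 = 11.86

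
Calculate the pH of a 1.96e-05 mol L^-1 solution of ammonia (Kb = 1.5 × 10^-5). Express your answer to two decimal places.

pH = 9.05

NH3 + H2O ⇌ NH4+ + OH-
Kb = x²/(1.96e-05 − x) = 1.5 × 10^-5
The 5% rule fails; solving x² + Kb·x − Kb·C₀ = 0 exactly:
x = (−Kb + √(Kb² + 4·Kb·C₀))/2 = 1.12 × 10^-5 M
pOH = 4.95, so pH = 14.00 − pOH = 9.05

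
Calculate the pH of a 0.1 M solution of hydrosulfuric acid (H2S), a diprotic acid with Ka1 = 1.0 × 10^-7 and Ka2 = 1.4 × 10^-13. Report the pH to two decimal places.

pH = 4.00

Ka1 ≫ Ka2, so treat the first dissociation as the only significant source of H+.
Ka1 = x²/(0.1 − x) = 1.0 × 10^-7
x ≈ √(1.0 × 10^-7 × 0.1) = 1.00 × 10^-4 M
pH = −log(1.00 × 10^-4) = 4.00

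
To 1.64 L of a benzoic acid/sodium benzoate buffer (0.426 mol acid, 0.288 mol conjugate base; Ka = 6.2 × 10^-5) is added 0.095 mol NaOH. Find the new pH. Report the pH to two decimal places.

pH = 4.27

OH- converts C6H5COOH to C6H5COO-: C6H5COOH → 0.331 mol, C6H5COO- → 0.383 mol.
pKa = −log(6.2 × 10^-5) = 4.208
Henderson–Hasselbalch with mole ratio 0.383/0.331: pH = 4.208 + (+0.063)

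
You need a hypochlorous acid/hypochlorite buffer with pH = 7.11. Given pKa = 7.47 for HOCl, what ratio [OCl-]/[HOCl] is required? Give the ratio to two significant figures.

ratio = 0.44

pH = pKa + log(r) ⇒ log(r) = 7.11 − 7.47 = -0.36
r = [OCl-]/[HOCl] = 10^(-0.36) = 0.437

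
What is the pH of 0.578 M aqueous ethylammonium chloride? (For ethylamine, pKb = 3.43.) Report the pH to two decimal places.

C2H5NH3+ is the conjugate acid of the weak base C2H5NH2.
Kb = 10^(−3.43) = 3.72 × 10^-4
Ka = Kw/Kb = 1.0×10^-14 / 3.72 × 10^-4 = 2.69 × 10^-11
Ka = [H+]²/(0.578 − [H+]) = 2.69 × 10^-11
Neglecting [H+] in the denominator: [H+] = √(2.69 × 10^-11 × 0.578) = 3.94 × 10^-6 M
([H+]/C₀ = 0.00068% < 5%, so the approximation holds.)
pH = −log(3.94 × 10^-6) = 5.40

pH = 5.40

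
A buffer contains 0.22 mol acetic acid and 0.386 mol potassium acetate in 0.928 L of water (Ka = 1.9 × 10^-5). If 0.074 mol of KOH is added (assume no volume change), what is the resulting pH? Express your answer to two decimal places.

pH = 5.22

After neutralization: n(CH3COOH) = 0.146 mol, n(CH3COO-) = 0.46 mol.
pKa = −log(1.9 × 10^-5) = 4.721
Henderson–Hasselbalch with mole ratio 0.46/0.146: pH = 4.721 + (+0.498)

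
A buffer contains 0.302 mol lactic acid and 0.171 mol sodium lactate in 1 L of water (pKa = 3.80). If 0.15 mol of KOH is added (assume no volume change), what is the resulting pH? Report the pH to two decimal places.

OH- converts CH3CH(OH)COOH to CH3CH(OH)COO-: CH3CH(OH)COOH → 0.152 mol, CH3CH(OH)COO- → 0.321 mol.
pH = pKa + log(n_CH3CH(OH)COO-/n_CH3CH(OH)COOH) = 3.80 + log(0.321/0.152) = 3.80 + (+0.325)

pH = 4.12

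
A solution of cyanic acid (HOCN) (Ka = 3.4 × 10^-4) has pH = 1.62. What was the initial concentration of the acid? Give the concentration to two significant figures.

C₀ = 1.7 M

[H+] = 10^(-1.62) = 2.40 × 10^-2 M = x
Ka = x²/(C₀ − x) ⇒ C₀ = x + x²/Ka
C₀ = 2.40 × 10^-2 + (2.40 × 10^-2)²/(3.4 × 10^-4) = 1.72 M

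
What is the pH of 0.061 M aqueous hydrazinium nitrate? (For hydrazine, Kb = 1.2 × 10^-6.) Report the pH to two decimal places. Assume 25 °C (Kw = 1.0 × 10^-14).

pH = 4.65

N2H5+ is the conjugate acid of the weak base N2H4.
Ka = Kw/Kb = 1.0×10^-14 / 1.2 × 10^-6 = 8.33 × 10^-9
From the ICE table, Ka = [H+]²/(0.061 − [H+]) = 8.33 × 10^-9.
Since Ka ≪ C₀, [H+] ≈ √(Ka·C₀) = 2.25 × 10^-5 M.
pH = −log(2.25 × 10^-5) = 4.65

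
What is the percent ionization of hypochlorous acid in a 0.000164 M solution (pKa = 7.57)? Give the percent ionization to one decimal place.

HOCl ⇌ OCl- + H+; let x = [H+] at equilibrium.
Ka = 10^(−7.57) = 2.69 × 10^-8
x ≈ √(Ka·C₀) = √(2.69 × 10^-8 × 0.000164) = 2.10 × 10^-6 M
Fraction ionized = 2.10 × 10^-6 / 0.000164 = 0.0128 → 1.3%

1.3%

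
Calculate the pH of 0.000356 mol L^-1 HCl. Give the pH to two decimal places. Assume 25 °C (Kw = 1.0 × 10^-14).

HCl is a strong acid and dissociates completely, so [H+] = 0.000356 M.
pH = -log(0.000356) = 3.45

pH = 3.45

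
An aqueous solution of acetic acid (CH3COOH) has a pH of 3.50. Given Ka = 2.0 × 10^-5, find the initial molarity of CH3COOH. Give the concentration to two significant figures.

C₀ = 5.3 × 10^-3 M

[H+] = 10^(-3.50) = 3.16 × 10^-4 M = x
Ka = x²/(C₀ − x) ⇒ C₀ = x + x²/Ka
C₀ = 3.16 × 10^-4 + (3.16 × 10^-4)²/(2.0 × 10^-5) = 5.31 × 10^-3 M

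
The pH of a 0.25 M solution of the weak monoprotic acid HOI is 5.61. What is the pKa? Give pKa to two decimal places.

pKa = 10.62

[H+] = 10^(-5.61) = 2.45 × 10^-6 M
At equilibrium [HA] = 0.25 − 2.45 × 10^-6 = 2.50 × 10^-1 M
Ka = [H+][A-]/[HA] = (2.45 × 10^-6)² / 2.50 × 10^-1 = 2.40 × 10^-11
pKa = -log(2.40 × 10^-11) = 10.62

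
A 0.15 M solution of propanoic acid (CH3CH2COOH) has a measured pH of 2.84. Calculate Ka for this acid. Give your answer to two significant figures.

[H+] = 10^(-2.84) = 1.45 × 10^-3 M
At equilibrium [HA] = 0.15 − 1.45 × 10^-3 = 1.49 × 10^-1 M
Ka = [H+][A-]/[HA] = (1.45 × 10^-3)² / 1.49 × 10^-1 = 1.4 × 10^-5

Ka = 1.4 × 10^-5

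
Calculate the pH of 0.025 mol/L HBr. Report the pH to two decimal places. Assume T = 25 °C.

pH = 1.60

HBr is a strong acid and dissociates completely, so [H+] = 0.025 M.
pH = -log(0.025) = 1.60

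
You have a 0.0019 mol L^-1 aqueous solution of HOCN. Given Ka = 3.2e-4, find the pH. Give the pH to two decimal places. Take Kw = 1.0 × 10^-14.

HOCN ⇌ OCN- + H+
Ka = [H+]²/(0.0019 − [H+]) = 3.2 × 10^-4
Here C₀/Ka ≈ 5.94, so the small-[H+] approximation fails. Use the quadratic:
[H+] = (−Ka + √(Ka² + 4·Ka·C₀))/2 = 6.36 × 10^-4 M
pH = −log(6.36 × 10^-4) = 3.20

pH = 3.20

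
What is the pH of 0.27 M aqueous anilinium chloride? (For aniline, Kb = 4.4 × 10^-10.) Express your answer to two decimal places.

pH = 2.61

C6H5NH3+ is the conjugate acid of the weak base C6H5NH2.
Ka = Kw/Kb = 1.0×10^-14 / 4.4 × 10^-10 = 2.27 × 10^-5
Let x = [H+] at equilibrium. Ka = x²/(0.27 − x).
Since Ka ≪ C₀, x ≈ √(Ka·C₀) = 2.48 × 10^-3 M.
Check: 0.92% ionized — well under 5%, approximation valid.
pH = −log[H+] = −log(2.48 × 10^-3) = 2.61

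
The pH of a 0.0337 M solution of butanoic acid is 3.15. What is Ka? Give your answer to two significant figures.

[H+] = 10^(-3.15) = 7.08 × 10^-4 M
At equilibrium [HA] = 0.0337 − 7.08 × 10^-4 = 3.30 × 10^-2 M
Ka = [H+][A-]/[HA] = (7.08 × 10^-4)² / 3.30 × 10^-2 = 1.5 × 10^-5

Ka = 1.5 × 10^-5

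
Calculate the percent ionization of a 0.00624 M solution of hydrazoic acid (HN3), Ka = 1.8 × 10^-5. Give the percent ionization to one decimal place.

HN3 ⇌ N3- + H+; let x = [H+] at equilibrium.
Solve x² + 1.8e-05x − 1.12e-07 = 0 → x = 3.26 × 10^-4 M
Fraction ionized = 3.26 × 10^-4 / 0.00624 = 0.0522 → 5.2%

5.2%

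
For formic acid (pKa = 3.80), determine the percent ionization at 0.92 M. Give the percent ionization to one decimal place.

1.3%

HCOOH ⇌ HCOO- + H+; let x = [H+] at equilibrium.
Ka = 10^(−3.80) = 1.58 × 10^-4
x ≈ √(Ka·C₀) = √(1.58 × 10^-4 × 0.92) = 1.21 × 10^-2 M
Fraction ionized = 1.21 × 10^-2 / 0.92 = 0.0132 → 1.3%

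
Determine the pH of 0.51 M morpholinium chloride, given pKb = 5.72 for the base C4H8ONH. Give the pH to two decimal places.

C4H8ONH2+ is the conjugate acid of the weak base C4H8ONH.
Kb = 10^(−5.72) = 1.91 × 10^-6
Ka = Kw/Kb = 1.0×10^-14 / 1.91 × 10^-6 = 5.24 × 10^-9
Ka = x²/(0.51 − x) = 5.24 × 10^-9
Assume x ≪ 0.51: x ≈ √(5.24 × 10^-9 × 0.51) = 5.17 × 10^-5 M
(x/C₀ = 0.01% < 5%, so the approximation holds.)
pH = −log[H+] = −log(5.17 × 10^-5) = 4.29

pH = 4.29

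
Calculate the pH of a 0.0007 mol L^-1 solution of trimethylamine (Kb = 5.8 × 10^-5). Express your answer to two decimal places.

pH = 10.24

(CH3)3N + H2O ⇌ (CH3)3NH+ + OH-
From the ICE table, Kb = [OH-]²/(0.0007 − [OH-]) = 5.8 × 10^-5.
Here C₀/Kb ≈ 12.1, so the small-[OH-] approximation fails. Use the quadratic:
[OH-] = (−Kb + √(Kb² + 4·Kb·C₀))/2 = 1.75 × 10^-4 M
pOH = −log(1.75 × 10^-4) = 3.76; pH = 14.00 − 3.76 = 10.24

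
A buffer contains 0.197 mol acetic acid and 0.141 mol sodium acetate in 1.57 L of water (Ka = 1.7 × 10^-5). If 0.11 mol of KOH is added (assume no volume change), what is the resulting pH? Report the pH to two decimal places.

pH = 5.23

After neutralization: n(CH3COOH) = 0.087 mol, n(CH3COO-) = 0.251 mol.
pKa = −log(1.7 × 10^-5) = 4.770
pH = pKa + log([A⁻]/[HA]) = 4.770 + log(0.251/0.087) = 4.770 +0.460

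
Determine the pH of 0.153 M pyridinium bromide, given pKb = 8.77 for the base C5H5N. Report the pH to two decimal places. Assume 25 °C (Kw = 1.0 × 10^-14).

pH = 3.02

C5H5NH+ is the conjugate acid of the weak base C5H5N.
Kb = 10^(−8.77) = 1.70 × 10^-9
Ka = Kw/Kb = 1.0×10^-14 / 1.70 × 10^-9 = 5.88 × 10^-6
From the ICE table, Ka = [H+]²/(0.153 − [H+]) = 5.88 × 10^-6.
Neglecting [H+] in the denominator: [H+] = √(5.88 × 10^-6 × 0.153) = 9.48 × 10^-4 M
Check: 0.62% ionized — well under 5%, approximation valid.
pH = −log[H+] = −log(9.48 × 10^-4) = 3.02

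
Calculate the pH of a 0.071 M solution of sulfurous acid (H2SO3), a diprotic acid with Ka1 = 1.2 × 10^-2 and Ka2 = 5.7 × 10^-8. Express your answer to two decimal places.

pH = 1.62

Since Ka1 ≫ Ka2, the first ionization dominates [H+].
Ka1 = x²/(0.071 − x) = 1.2 × 10^-2
Solving the quadratic: x = (−Ka1 + √(Ka1² + 4·Ka1·C₀))/2 = 2.38 × 10^-2 M
pH = −log(2.38 × 10^-2) = 1.62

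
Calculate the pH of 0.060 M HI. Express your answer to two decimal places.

pH = 1.22

HI is a strong acid and dissociates completely, so [H+] = 0.060 M.
pH = -log(0.06) = 1.22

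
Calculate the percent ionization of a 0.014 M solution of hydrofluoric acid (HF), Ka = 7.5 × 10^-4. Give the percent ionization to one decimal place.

HF ⇌ F- + H+; let x = [H+] at equilibrium.
Ka = x²/(C₀ − x); solving the quadratic gives x = 2.89 × 10^-3 M.
Fraction ionized = 2.89 × 10^-3 / 0.014 = 0.2064 → 20.6%

20.6%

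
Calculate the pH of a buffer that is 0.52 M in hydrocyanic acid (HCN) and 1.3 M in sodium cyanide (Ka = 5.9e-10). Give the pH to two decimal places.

pKa = −log(5.9 × 10^-10) = 9.229
Using pH = pKa + log([base]/[acid]) with [base]/[acid] = 1.3/0.52:
pH = 9.229 + (+0.398) = 9.63

pH = 9.63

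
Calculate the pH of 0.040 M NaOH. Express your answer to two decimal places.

pH = 12.60

NaOH is a strong base; [OH-] = 0.04 M.
pOH = -log(0.04) = 1.40
pH = 14.00 - 1.40 = 12.60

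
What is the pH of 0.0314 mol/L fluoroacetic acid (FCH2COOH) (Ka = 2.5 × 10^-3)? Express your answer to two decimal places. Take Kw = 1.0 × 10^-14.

pH = 2.11

FCH2COOH ⇌ FCH2COO- + H+
Ka = x²/(0.0314 − x) = 2.5 × 10^-3
Here C₀/Ka ≈ 12.6, so the small-x approximation fails. Use the quadratic:
x = [−0.0025 + √(0.0025² + 0.000314)]/2 = 7.70 × 10^-3 M
pH = −log(7.70 × 10^-3) = 2.11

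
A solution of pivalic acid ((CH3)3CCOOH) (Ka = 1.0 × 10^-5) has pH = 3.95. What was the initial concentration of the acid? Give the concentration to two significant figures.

C₀ = 1.4 × 10^-3 M

[H+] = 10^(-3.95) = 1.12 × 10^-4 M = x
Ka = x²/(C₀ − x) ⇒ C₀ = x + x²/Ka
C₀ = 1.12 × 10^-4 + (1.12 × 10^-4)²/(1.0 × 10^-5) = 1.37 × 10^-3 M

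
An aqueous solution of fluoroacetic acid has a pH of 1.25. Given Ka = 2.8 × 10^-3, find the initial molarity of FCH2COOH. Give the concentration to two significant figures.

C₀ = 1.2 M

[H+] = 10^(-1.25) = 5.62 × 10^-2 M = x
Ka = x²/(C₀ − x) ⇒ C₀ = x + x²/Ka
C₀ = 5.62 × 10^-2 + (5.62 × 10^-2)²/(2.8 × 10^-3) = 1.18 M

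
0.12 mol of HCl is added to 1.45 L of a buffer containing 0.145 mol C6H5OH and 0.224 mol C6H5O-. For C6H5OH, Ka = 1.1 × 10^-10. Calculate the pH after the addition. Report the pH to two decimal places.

pH = 9.55

After neutralization: n(C6H5OH) = 0.265 mol, n(C6H5O-) = 0.104 mol.
pKa = −log(1.1 × 10^-10) = 9.959
pH = pKa + log(n_C6H5O-/n_C6H5OH) = 9.959 + log(0.104/0.265) = 9.959 + (-0.406)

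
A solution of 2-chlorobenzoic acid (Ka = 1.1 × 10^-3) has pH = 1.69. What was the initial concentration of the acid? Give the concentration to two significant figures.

C₀ = 4.0 × 10^-1 M

[H+] = 10^(-1.69) = 2.04 × 10^-2 M = x
Ka = x²/(C₀ − x) ⇒ C₀ = x + x²/Ka
C₀ = 2.04 × 10^-2 + (2.04 × 10^-2)²/(1.1 × 10^-3) = 3.99 × 10^-1 M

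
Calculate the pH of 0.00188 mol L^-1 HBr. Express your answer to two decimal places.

pH = 2.73

HBr is a strong acid and dissociates completely, so [H+] = 0.00188 M.
pH = -log(0.00188) = 2.73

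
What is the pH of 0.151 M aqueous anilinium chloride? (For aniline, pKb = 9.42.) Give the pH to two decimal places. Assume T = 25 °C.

C6H5NH3+ is the conjugate acid of the weak base C6H5NH2.
Kb = 10^(−9.42) = 3.80 × 10^-10
Ka = Kw/Kb = 1.0×10^-14 / 3.80 × 10^-10 = 2.63 × 10^-5
From the ICE table, Ka = [H+]²/(0.151 − [H+]) = 2.63 × 10^-5.
Assume [H+] ≪ 0.151: [H+] ≈ √(2.63 × 10^-5 × 0.151) = 1.99 × 10^-3 M
pH = −log[H+] = −log(1.99 × 10^-3) = 2.70

pH = 2.70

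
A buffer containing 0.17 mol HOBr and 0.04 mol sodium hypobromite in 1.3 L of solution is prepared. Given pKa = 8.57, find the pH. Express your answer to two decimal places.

pH = 7.94

pH = pKa + log([A⁻]/[HA]) = 8.57 + log(0.04/0.17)
pH = 8.57 + (-0.628) = 7.94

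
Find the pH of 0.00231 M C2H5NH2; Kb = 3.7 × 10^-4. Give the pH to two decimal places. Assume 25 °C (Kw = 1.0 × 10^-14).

pH = 10.88

C2H5NH2 + H2O ⇌ C2H5NH3+ + OH-
Kb = [OH-]²/(0.00231 − [OH-]) = 3.7 × 10^-4
Here C₀/Kb ≈ 6.24, so the small-[OH-] approximation fails. Use the quadratic:
[OH-] = (−Kb + √(Kb² + 4·Kb·C₀))/2 = 7.58 × 10^-4 M
pOH = −log(7.58 × 10^-4) = 3.12; pH = 14.00 − 3.12 = 10.88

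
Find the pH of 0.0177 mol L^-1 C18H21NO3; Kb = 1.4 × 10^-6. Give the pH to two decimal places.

pH = 10.20

C18H21NO3 + H2O ⇌ C18H22NO3+ + OH-
Let x = [OH-] at equilibrium. Kb = x²/(0.0177 − x).
Assume x ≪ 0.0177: x ≈ √(1.4 × 10^-6 × 0.0177) = 1.57 × 10^-4 M
pOH = −log(1.57 × 10^-4) = 3.80; pH = 14.00 − 3.80 = 10.20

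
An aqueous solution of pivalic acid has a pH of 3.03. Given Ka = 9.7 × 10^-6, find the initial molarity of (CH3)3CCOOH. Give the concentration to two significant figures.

C₀ = 9.1 × 10^-2 M

[H+] = 10^(-3.03) = 9.33 × 10^-4 M = x
Ka = x²/(C₀ − x) ⇒ C₀ = x + x²/Ka
C₀ = 9.33 × 10^-4 + (9.33 × 10^-4)²/(9.7 × 10^-6) = 9.07 × 10^-2 M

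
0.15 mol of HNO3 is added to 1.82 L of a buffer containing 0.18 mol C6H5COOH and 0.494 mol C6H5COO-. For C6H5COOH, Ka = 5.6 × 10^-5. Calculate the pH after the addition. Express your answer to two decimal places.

pH = 4.27

After neutralization: n(C6H5COOH) = 0.33 mol, n(C6H5COO-) = 0.344 mol.
pKa = −log(5.6 × 10^-5) = 4.252
pH = pKa + log([A⁻]/[HA]) = 4.252 + log(0.344/0.33) = 4.252 +0.018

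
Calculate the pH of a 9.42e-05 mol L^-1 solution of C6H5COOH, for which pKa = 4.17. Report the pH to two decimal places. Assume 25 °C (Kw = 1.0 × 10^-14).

C6H5COOH ⇌ C6H5COO- + H+
Ka = 10^(−4.17) = 6.76 × 10^-5
From the ICE table, Ka = [H+]²/(9.42e-05 − [H+]) = 6.76 × 10^-5.
Here C₀/Ka ≈ 1.39, so the small-[H+] approximation fails. Use the quadratic:
[H+] = [−6.76e-05 + √(6.76e-05² + 2.55e-08)]/2 = 5.29 × 10^-5 M
pH = −log[H+] = −log(5.29 × 10^-5) = 4.28

pH = 4.28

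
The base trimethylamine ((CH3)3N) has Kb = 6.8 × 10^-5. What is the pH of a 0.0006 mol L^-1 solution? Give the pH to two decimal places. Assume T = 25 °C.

(CH3)3N + H2O ⇌ (CH3)3NH+ + OH-
Let x = [OH-] at equilibrium. Kb = x²/(0.0006 − x).
Here C₀/Kb ≈ 8.82, so the small-x approximation fails. Use the quadratic:
x = (−Kb + √(Kb² + 4·Kb·C₀))/2 = 1.71 × 10^-4 M
pOH = 3.77, so pH = 14.00 − pOH = 10.23

pH = 10.23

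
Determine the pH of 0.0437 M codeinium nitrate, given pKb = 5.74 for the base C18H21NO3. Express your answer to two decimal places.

pH = 4.81

C18H22NO3+ is the conjugate acid of the weak base C18H21NO3.
Kb = 10^(−5.74) = 1.82 × 10^-6
Ka = Kw/Kb = 1.0×10^-14 / 1.82 × 10^-6 = 5.49 × 10^-9
From the ICE table, Ka = x²/(0.0437 − x) = 5.49 × 10^-9.
Assume x ≪ 0.0437: x ≈ √(5.49 × 10^-9 × 0.0437) = 1.55 × 10^-5 M
(x/C₀ = 0.035% < 5%, so the approximation holds.)
pH = −log(1.55 × 10^-5) = 4.81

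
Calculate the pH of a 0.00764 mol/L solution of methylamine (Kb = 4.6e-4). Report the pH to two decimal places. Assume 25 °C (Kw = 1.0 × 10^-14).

pH = 11.22

CH3NH2 + H2O ⇌ CH3NH3+ + OH-
From the ICE table, Kb = [OH-]²/(0.00764 − [OH-]) = 4.6 × 10^-4.
The 5% rule fails; solving [OH-]² + Kb·[OH-] − Kb·C₀ = 0 exactly:
[OH-] = (−Kb + √(Kb² + 4·Kb·C₀))/2 = 1.66 × 10^-3 M
pOH = −log(1.66 × 10^-3) = 2.78; pH = 14.00 − 2.78 = 11.22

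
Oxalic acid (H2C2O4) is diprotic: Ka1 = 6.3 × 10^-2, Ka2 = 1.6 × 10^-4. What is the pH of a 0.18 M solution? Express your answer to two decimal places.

Ka1 ≫ Ka2, so treat the first dissociation as the only significant source of H+.
Ka1 = x²/(0.18 − x) = 6.3 × 10^-2
Solving the quadratic: x = (−Ka1 + √(Ka1² + 4·Ka1·C₀))/2 = 7.96 × 10^-2 M
pH = −log(7.96 × 10^-2) = 1.10

pH = 1.10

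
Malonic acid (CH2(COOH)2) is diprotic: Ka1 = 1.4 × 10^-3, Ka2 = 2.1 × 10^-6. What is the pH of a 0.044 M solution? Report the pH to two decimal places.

pH = 2.14

Since Ka1 ≫ Ka2, the first ionization dominates [H+].
Ka1 = x²/(0.044 − x) = 1.4 × 10^-3
Solving the quadratic: x = (−Ka1 + √(Ka1² + 4·Ka1·C₀))/2 = 7.18 × 10^-3 M
pH = −log(7.18 × 10^-3) = 2.14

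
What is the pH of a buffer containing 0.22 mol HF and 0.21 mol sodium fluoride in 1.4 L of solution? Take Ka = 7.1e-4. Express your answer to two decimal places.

pKa = −log(7.1 × 10^-4) = 3.149
pH = pKa + log([A⁻]/[HA]) = 3.149 + log(0.21/0.22)
pH = 3.149 + (-0.020) = 3.13

pH = 3.13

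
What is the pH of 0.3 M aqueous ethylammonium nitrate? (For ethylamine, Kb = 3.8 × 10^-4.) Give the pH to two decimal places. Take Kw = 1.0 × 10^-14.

C2H5NH3+ is the conjugate acid of the weak base C2H5NH2.
Ka = Kw/Kb = 1.0×10^-14 / 3.8 × 10^-4 = 2.63 × 10^-11
Let x = [H+] at equilibrium. Ka = x²/(0.3 − x).
Assume x ≪ 0.3: x ≈ √(2.63 × 10^-11 × 0.3) = 2.81 × 10^-6 M
pH = −log(2.81 × 10^-6) = 5.55

pH = 5.55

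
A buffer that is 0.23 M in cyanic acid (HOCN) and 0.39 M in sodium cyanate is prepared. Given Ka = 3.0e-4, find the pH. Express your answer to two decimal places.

pKa = −log(3.0 × 10^-4) = 3.523
Henderson–Hasselbalch: pH = pKa + log([OCN-]/[HOCN]) = 3.523 + log(0.39/0.23)
pH = 3.523 + (+0.229) = 3.75

pH = 3.75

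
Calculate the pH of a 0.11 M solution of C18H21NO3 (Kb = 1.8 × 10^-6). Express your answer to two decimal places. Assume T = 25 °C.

pH = 10.65

C18H21NO3 + H2O ⇌ C18H22NO3+ + OH-
Kb = [OH-]²/(0.11 − [OH-]) = 1.8 × 10^-6
Neglecting [OH-] in the denominator: [OH-] = √(1.8 × 10^-6 × 0.11) = 4.45 × 10^-4 M
pOH = −log(4.45 × 10^-4) = 3.35; pH = 14.00 − 3.35 = 10.65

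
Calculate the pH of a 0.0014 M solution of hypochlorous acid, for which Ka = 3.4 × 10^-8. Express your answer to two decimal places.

pH = 5.16

HOCl ⇌ OCl- + H+
Ka = [H+]²/(0.0014 − [H+]) = 3.4 × 10^-8
Assume [H+] ≪ 0.0014: [H+] ≈ √(3.4 × 10^-8 × 0.0014) = 6.90 × 10^-6 M
([H+]/C₀ = 0.49% < 5%, so the approximation holds.)
pH = −log(6.90 × 10^-6) = 5.16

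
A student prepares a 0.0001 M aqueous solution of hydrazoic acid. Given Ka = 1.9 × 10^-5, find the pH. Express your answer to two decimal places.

pH = 4.45

HN3 ⇌ N3- + H+
From the ICE table, Ka = [H+]²/(0.0001 − [H+]) = 1.9 × 10^-5.
The 5% rule fails; solving [H+]² + Ka·[H+] − Ka·C₀ = 0 exactly:
[H+] = (−Ka + √(Ka² + 4·Ka·C₀))/2 = 3.51 × 10^-5 M
pH = −log[H+] = −log(3.51 × 10^-5) = 4.45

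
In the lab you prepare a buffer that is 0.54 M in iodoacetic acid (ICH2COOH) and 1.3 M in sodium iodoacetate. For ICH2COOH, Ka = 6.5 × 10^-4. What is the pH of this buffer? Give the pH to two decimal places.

pKa = −log(6.5 × 10^-4) = 3.187
Henderson–Hasselbalch: pH = pKa + log([ICH2COO-]/[ICH2COOH]) = 3.187 + log(1.3/0.54)
pH = 3.187 + (+0.382) = 3.57

pH = 3.57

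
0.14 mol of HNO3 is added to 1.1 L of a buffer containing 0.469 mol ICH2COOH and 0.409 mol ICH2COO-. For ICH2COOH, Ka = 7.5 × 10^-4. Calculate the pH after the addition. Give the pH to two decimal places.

pH = 2.77

Added H+ converts ICH2COO- to ICH2COOH: ICH2COOH → 0.609 mol, ICH2COO- → 0.269 mol.
pKa = −log(7.5 × 10^-4) = 3.125
pH = pKa + log(n_ICH2COO-/n_ICH2COOH) = 3.125 + log(0.269/0.609) = 3.125 + (-0.355)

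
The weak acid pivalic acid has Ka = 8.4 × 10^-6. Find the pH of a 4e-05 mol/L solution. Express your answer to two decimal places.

pH = 4.84

(CH3)3CCOOH ⇌ (CH3)3CCOO- + H+
Let x = [H+] at equilibrium. Ka = x²/(4e-05 − x).
Here C₀/Ka ≈ 4.76, so the small-x approximation fails. Use the quadratic:
x = (−Ka + √(Ka² + 4·Ka·C₀))/2 = 1.46 × 10^-5 M
pH = −log[H+] = −log(1.46 × 10^-5) = 4.84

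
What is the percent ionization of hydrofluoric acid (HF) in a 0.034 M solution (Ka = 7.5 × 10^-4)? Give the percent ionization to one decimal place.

13.8%

HF ⇌ F- + H+; let x = [H+] at equilibrium.
Solve x² + 0.00075x − 2.55e-05 = 0 → x = 4.69 × 10^-3 M
% ionization = x/C₀ × 100% = 4.69 × 10^-3/0.034 × 100% = 13.8%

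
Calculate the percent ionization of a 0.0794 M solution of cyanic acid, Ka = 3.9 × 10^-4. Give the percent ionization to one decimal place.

6.8%

HOCN ⇌ OCN- + H+; let x = [H+] at equilibrium.
Solve x² + 0.00039x − 3.1e-05 = 0 → x = 5.37 × 10^-3 M
Fraction ionized = 5.37 × 10^-3 / 0.0794 = 0.0676 → 6.8%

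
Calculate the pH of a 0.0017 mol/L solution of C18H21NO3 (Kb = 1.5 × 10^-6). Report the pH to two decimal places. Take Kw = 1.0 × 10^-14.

pH = 9.70

C18H21NO3 + H2O ⇌ C18H22NO3+ + OH-
From the ICE table, Kb = [OH-]²/(0.0017 − [OH-]) = 1.5 × 10^-6.
Since Kb ≪ C₀, [OH-] ≈ √(Kb·C₀) = 5.05 × 10^-5 M.
([OH-]/C₀ = 3% < 5%, so the approximation holds.)
pOH = −log(5.05 × 10^-5) = 4.30; pH = 14.00 − 4.30 = 9.70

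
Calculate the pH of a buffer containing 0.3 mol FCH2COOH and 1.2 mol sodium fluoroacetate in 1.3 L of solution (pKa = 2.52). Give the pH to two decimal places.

pH = pKa + log([A⁻]/[HA]) = 2.52 + log(1.2/0.3)
pH = 2.52 + (+0.602) = 3.12

pH = 3.12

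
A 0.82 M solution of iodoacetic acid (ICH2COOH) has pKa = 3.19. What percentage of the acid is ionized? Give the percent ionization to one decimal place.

2.8%

ICH2COOH ⇌ ICH2COO- + H+; let x = [H+] at equilibrium.
Ka = 10^(−3.19) = 6.46 × 10^-4
x ≈ √(Ka·C₀) = √(6.46 × 10^-4 × 0.82) = 2.30 × 10^-2 M
% ionization = x/C₀ × 100% = 2.30 × 10^-2/0.82 × 100% = 2.8%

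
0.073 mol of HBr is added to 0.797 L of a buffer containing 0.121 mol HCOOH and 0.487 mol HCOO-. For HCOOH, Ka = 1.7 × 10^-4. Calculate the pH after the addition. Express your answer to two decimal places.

pH = 4.10

After neutralization: n(HCOOH) = 0.194 mol, n(HCOO-) = 0.414 mol.
pKa = −log(1.7 × 10^-4) = 3.770
Henderson–Hasselbalch with mole ratio 0.414/0.194: pH = 3.770 + (+0.329)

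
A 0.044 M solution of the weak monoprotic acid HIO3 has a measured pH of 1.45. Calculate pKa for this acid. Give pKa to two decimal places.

[H+] = 10^(-1.45) = 3.55 × 10^-2 M
At equilibrium [HA] = 0.044 − 3.55 × 10^-2 = 8.50 × 10^-3 M
Ka = [H+][A-]/[HA] = (3.55 × 10^-2)² / 8.50 × 10^-3 = 1.48 × 10^-1
pKa = -log(1.48 × 10^-1) = 0.83

pKa = 0.83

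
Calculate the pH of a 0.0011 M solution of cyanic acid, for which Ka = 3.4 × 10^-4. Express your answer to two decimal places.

HOCN ⇌ OCN- + H+
Let x = [H+] at equilibrium. Ka = x²/(0.0011 − x).
The 5% rule fails; solving x² + Ka·x − Ka·C₀ = 0 exactly:
x = (−Ka + √(Ka² + 4·Ka·C₀))/2 = 4.65 × 10^-4 M
pH = −log(4.65 × 10^-4) = 3.33

pH = 3.33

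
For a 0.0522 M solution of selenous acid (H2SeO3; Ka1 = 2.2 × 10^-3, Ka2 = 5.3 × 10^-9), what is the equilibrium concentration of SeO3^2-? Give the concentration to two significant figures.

First ionization gives [H+] ≈ [HSeO3-] = 9.67 × 10^-3 M.
Second step: Ka2 = [H+][SeO3^2-]/[HSeO3-] ≈ [SeO3^2-] (since [H+] ≈ [HSeO3-]).
So [SeO3^2-] ≈ Ka2.

5.3 × 10^-9 M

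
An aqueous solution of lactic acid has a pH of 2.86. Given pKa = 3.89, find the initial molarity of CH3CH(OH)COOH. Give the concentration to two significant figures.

[H+] = 10^(-2.86) = 1.38 × 10^-3 M = x
Ka = 10^(−3.89) = 1.29 × 10^-4
Ka = x²/(C₀ − x) ⇒ C₀ = x + x²/Ka
C₀ = 1.38 × 10^-3 + (1.38 × 10^-3)²/(1.29 × 10^-4) = 1.61 × 10^-2 M

C₀ = 1.6 × 10^-2 M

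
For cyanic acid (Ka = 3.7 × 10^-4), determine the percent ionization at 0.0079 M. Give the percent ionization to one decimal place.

HOCN ⇌ OCN- + H+; let x = [H+] at equilibrium.
Ka = x²/(C₀ − x); solving the quadratic gives x = 1.53 × 10^-3 M.
Fraction ionized = 1.53 × 10^-3 / 0.0079 = 0.1937 → 19.4%

19.4%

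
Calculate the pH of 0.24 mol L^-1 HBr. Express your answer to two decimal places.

pH = 0.62

HBr is a strong acid and dissociates completely, so [H+] = 0.24 M.
pH = -log(0.24) = 0.62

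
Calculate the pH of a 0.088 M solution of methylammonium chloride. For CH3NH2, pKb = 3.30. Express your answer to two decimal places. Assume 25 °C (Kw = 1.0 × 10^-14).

pH = 5.88

CH3NH3+ is the conjugate acid of the weak base CH3NH2.
Kb = 10^(−3.30) = 5.01 × 10^-4
Ka = Kw/Kb = 1.0×10^-14 / 5.01 × 10^-4 = 2.00 × 10^-11
From the ICE table, Ka = [H+]²/(0.088 − [H+]) = 2.00 × 10^-11.
Since Ka ≪ C₀, [H+] ≈ √(Ka·C₀) = 1.33 × 10^-6 M.
([H+]/C₀ = 0.0015% < 5%, so the approximation holds.)
pH = −log(1.33 × 10^-6) = 5.88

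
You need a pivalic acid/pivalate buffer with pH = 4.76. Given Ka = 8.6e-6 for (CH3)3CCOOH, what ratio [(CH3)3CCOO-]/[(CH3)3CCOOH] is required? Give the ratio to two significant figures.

ratio = 0.49

pKa = -log(8.6 × 10^-6) = 5.066
pH = pKa + log(r) ⇒ log(r) = 4.76 − 5.066 = -0.306
r = [(CH3)3CCOO-]/[(CH3)3CCOOH] = 10^(-0.306) = 0.494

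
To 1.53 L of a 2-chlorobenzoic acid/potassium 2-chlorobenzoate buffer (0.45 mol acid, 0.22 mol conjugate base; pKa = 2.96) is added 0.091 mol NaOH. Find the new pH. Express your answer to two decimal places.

pH = 2.90

OH- converts ClC6H4COOH to ClC6H4COO-: ClC6H4COOH → 0.359 mol, ClC6H4COO- → 0.311 mol.
pH = pKa + log([A⁻]/[HA]) = 2.96 + log(0.311/0.359) = 2.96 -0.062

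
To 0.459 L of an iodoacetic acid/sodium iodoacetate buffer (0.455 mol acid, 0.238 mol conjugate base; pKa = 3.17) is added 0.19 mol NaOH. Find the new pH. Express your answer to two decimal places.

After neutralization: n(ICH2COOH) = 0.265 mol, n(ICH2COO-) = 0.428 mol.
pH = pKa + log(n_ICH2COO-/n_ICH2COOH) = 3.17 + log(0.428/0.265) = 3.17 + (+0.208)

pH = 3.38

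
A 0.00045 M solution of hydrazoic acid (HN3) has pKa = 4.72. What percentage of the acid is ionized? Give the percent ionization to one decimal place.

HN3 ⇌ N3- + H+; let x = [H+] at equilibrium.
Ka = 10^(−4.72) = 1.91 × 10^-5
Ka = x²/(C₀ − x); solving the quadratic gives x = 8.36 × 10^-5 M.
Fraction ionized = 8.36 × 10^-5 / 0.00045 = 0.1858 → 18.6%

18.6%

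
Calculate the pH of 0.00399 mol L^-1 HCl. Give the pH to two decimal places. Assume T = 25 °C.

HCl is a strong acid and dissociates completely, so [H+] = 0.00399 M.
pH = -log(0.00399) = 2.40

pH = 2.40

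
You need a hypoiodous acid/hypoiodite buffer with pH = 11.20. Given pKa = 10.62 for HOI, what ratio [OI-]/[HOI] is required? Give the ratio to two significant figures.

pH = pKa + log(r) ⇒ log(r) = 11.20 − 10.62 = +0.58
r = [OI-]/[HOI] = 10^(+0.58) = 3.8

ratio = 3.8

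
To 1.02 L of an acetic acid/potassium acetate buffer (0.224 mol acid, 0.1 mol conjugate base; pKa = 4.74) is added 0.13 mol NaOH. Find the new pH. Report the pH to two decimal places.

After neutralization: n(CH3COOH) = 0.094 mol, n(CH3COO-) = 0.23 mol.
pH = pKa + log([A⁻]/[HA]) = 4.74 + log(0.23/0.094) = 4.74 +0.389

pH = 5.13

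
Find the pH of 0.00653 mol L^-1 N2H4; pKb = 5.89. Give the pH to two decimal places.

N2H4 + H2O ⇌ N2H5+ + OH-
Kb = 10^(−5.89) = 1.29 × 10^-6
Kb = x²/(0.00653 − x) = 1.29 × 10^-6
Since Kb ≪ C₀, x ≈ √(Kb·C₀) = 9.18 × 10^-5 M.
pOH = 4.04, so pH = 14.00 − pOH = 9.96

pH = 9.96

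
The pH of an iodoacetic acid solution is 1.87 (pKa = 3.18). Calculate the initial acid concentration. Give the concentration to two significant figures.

[H+] = 10^(-1.87) = 1.35 × 10^-2 M = x
Ka = 10^(−3.18) = 6.61 × 10^-4
Ka = x²/(C₀ − x) ⇒ C₀ = x + x²/Ka
C₀ = 1.35 × 10^-2 + (1.35 × 10^-2)²/(6.61 × 10^-4) = 2.89 × 10^-1 M

C₀ = 2.9 × 10^-1 M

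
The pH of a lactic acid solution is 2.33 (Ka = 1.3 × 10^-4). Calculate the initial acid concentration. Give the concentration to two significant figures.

C₀ = 1.7 × 10^-1 M

[H+] = 10^(-2.33) = 4.68 × 10^-3 M = x
Ka = x²/(C₀ − x) ⇒ C₀ = x + x²/Ka
C₀ = 4.68 × 10^-3 + (4.68 × 10^-3)²/(1.3 × 10^-4) = 1.73 × 10^-1 M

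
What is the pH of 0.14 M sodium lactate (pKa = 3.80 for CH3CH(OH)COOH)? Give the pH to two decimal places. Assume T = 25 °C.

pH = 8.47

CH3CH(OH)COO- is the conjugate base of the weak acid CH3CH(OH)COOH.
Ka = 10^(−3.80) = 1.58 × 10^-4
Kb = Kw/Ka = 1.0×10^-14 / 1.58 × 10^-4 = 6.33 × 10^-11
From the ICE table, Kb = [OH-]²/(0.14 − [OH-]) = 6.33 × 10^-11.
Neglecting [OH-] in the denominator: [OH-] = √(6.33 × 10^-11 × 0.14) = 2.98 × 10^-6 M
Check: 0.0021% ionized — well under 5%, approximation valid.
pOH = −log(2.98 × 10^-6) = 5.53; pH = 14.00 − 5.53 = 8.47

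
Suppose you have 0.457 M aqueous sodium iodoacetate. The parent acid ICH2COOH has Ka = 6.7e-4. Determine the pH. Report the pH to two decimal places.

pH = 8.42

ICH2COO- is the conjugate base of the weak acid ICH2COOH.
Kb = Kw/Ka = 1.0×10^-14 / 6.7 × 10^-4 = 1.49 × 10^-11
Kb = x²/(0.457 − x) = 1.49 × 10^-11
Since Kb ≪ C₀, x ≈ √(Kb·C₀) = 2.61 × 10^-6 M.
Check: 0.00057% ionized — well under 5%, approximation valid.
pOH = −log(2.61 × 10^-6) = 5.58; pH = 14.00 − 5.58 = 8.42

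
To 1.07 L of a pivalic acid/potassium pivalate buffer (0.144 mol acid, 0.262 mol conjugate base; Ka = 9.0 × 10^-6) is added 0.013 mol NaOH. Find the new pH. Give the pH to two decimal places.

After neutralization: n((CH3)3CCOOH) = 0.131 mol, n((CH3)3CCOO-) = 0.275 mol.
pKa = −log(9.0 × 10^-6) = 5.046
Henderson–Hasselbalch with mole ratio 0.275/0.131: pH = 5.046 + (+0.322)

pH = 5.37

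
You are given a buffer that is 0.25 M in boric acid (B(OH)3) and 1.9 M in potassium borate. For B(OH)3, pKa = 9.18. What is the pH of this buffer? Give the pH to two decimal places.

pH = 10.06

pH = pKa + log([A⁻]/[HA]) = 9.18 + log(1.9/0.25)
pH = 9.18 + (+0.881) = 10.06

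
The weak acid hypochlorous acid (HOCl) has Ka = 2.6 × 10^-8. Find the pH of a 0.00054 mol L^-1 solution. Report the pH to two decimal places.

pH = 5.43

HOCl ⇌ OCl- + H+
From the ICE table, Ka = [H+]²/(0.00054 − [H+]) = 2.6 × 10^-8.
Neglecting [H+] in the denominator: [H+] = √(2.6 × 10^-8 × 0.00054) = 3.75 × 10^-6 M
pH = −log(3.75 × 10^-6) = 5.43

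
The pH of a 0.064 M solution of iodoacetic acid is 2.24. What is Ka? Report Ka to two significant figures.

[H+] = 10^(-2.24) = 5.75 × 10^-3 M
At equilibrium [HA] = 0.064 − 5.75 × 10^-3 = 5.83 × 10^-2 M
Ka = [H+][A-]/[HA] = (5.75 × 10^-3)² / 5.83 × 10^-2 = 5.7 × 10^-4

Ka = 5.7 × 10^-4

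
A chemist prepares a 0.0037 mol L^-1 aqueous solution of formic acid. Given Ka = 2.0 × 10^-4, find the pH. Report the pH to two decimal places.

pH = 3.12

HCOOH ⇌ HCOO- + H+
From the ICE table, Ka = [H+]²/(0.0037 − [H+]) = 2.0 × 10^-4.
[H+] is not negligible relative to C₀; solve [H+]² + 0.0002·[H+] − 7.4e-07 = 0.
[H+] = (−Ka + √(Ka² + 4·Ka·C₀))/2 = 7.66 × 10^-4 M
pH = −log[H+] = −log(7.66 × 10^-4) = 3.12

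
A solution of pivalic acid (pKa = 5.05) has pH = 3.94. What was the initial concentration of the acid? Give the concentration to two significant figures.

[H+] = 10^(-3.94) = 1.15 × 10^-4 M = x
Ka = 10^(−5.05) = 8.91 × 10^-6
Ka = x²/(C₀ − x) ⇒ C₀ = x + x²/Ka
C₀ = 1.15 × 10^-4 + (1.15 × 10^-4)²/(8.91 × 10^-6) = 1.60 × 10^-3 M

C₀ = 1.6 × 10^-3 M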